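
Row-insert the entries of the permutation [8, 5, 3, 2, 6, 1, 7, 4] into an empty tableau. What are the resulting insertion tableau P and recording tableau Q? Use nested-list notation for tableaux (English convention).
P = [[1, 4, 7], [2, 6], [3], [5], [8]], Q = [[1, 5, 7], [2, 8], [3], [4], [6]]

Insert each entry of the permutation into P by Schensted row insertion, recording in Q the position of each new cell.

Insert 8: appended to row 1. P = [[8]].
Insert 5: 5 bumps 8 from row 1; 8 starts row 2. P = [[5], [8]].
Insert 3: 3 bumps 5 from row 1; 5 bumps 8 from row 2; 8 starts row 3. P = [[3], [5], [8]].
Insert 2: 2 bumps 3 from row 1; 3 bumps 5 from row 2; 5 bumps 8 from row 3; 8 starts row 4. P = [[2], [3], [5], [8]].
Insert 6: appended to row 1. P = [[2, 6], [3], [5], [8]].
Insert 1: 1 bumps 2 from row 1; 2 bumps 3 from row 2; 3 bumps 5 from row 3; 5 bumps 8 from row 4; 8 starts row 5. P = [[1, 6], [2], [3], [5], [8]].
Insert 7: appended to row 1. P = [[1, 6, 7], [2], [3], [5], [8]].
Insert 4: 4 bumps 6 from row 1; 6 appends to row 2. P = [[1, 4, 7], [2, 6], [3], [5], [8]].

So P = [[1, 4, 7], [2, 6], [3], [5], [8]], Q = [[1, 5, 7], [2, 8], [3], [4], [6]].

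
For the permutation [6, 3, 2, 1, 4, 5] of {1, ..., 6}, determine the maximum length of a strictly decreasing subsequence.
4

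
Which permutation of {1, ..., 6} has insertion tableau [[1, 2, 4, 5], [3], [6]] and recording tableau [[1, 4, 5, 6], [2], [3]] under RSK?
6 3 1 2 4 5

Reverse the RSK construction: for i from n down to 1, find the cell of Q containing i, remove the entry at that cell from P, and reverse-bump it up through P; the value ejected from row 1 is w(i).

Step i=6: Q has 6 at row 1, column 4; remove that cell from P, ejecting 5. So w(6) = 5. P is now [[1, 2, 4], [3], [6]].
Step i=5: Q has 5 at row 1, column 3; remove that cell from P, ejecting 4. So w(5) = 4. P is now [[1, 2], [3], [6]].
Step i=4: Q has 4 at row 1, column 2; remove that cell from P, ejecting 2. So w(4) = 2. P is now [[1], [3], [6]].
Step i=3: Q has 3 at row 3, column 1; remove 6 from row 3 of P and reverse-bump: 6 enters row 2 and ejects 3; 3 enters row 1 and ejects 1. So w(3) = 1. P is now [[3], [6]].
Step i=2: Q has 2 at row 2, column 1; remove 6 from row 2 of P and reverse-bump: 6 enters row 1 and ejects 3. So w(2) = 3. P is now [[6]].
Step i=1: Q has 1 at row 1, column 1; remove that cell from P, ejecting 6. So w(1) = 6. P is now [].

So w = 6 3 1 2 4 5.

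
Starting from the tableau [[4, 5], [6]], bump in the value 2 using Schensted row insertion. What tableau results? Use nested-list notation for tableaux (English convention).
In row 1, 2 replaces 4 (the leftmost entry greater than 2); 4 is bumped to row 2. In row 2, 4 replaces 6 (the leftmost entry greater than 4); 6 is bumped to row 3. 6 starts a new row 3. The new tableau is [[2, 5], [4], [6]].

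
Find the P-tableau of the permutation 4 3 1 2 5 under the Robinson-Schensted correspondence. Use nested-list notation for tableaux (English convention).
Insert 4: appended to row 1. P = [[4]].
Insert 3: 3 bumps 4 from row 1; 4 starts row 2. P = [[3], [4]].
Insert 1: 1 bumps 3 from row 1; 3 bumps 4 from row 2; 4 starts row 3. P = [[1], [3], [4]].
Insert 2: appended to row 1. P = [[1, 2], [3], [4]].
Insert 5: appended to row 1. P = [[1, 2, 5], [3], [4]].

So P = [[1, 2, 5], [3], [4]].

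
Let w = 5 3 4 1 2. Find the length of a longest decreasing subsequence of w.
3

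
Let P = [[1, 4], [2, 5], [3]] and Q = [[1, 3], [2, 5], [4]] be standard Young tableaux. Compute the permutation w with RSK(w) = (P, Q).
3 2 5 1 4

Reverse the RSK construction: for i from n down to 1, find the cell of Q containing i, remove the entry at that cell from P, and reverse-bump it up through P; the value ejected from row 1 is w(i).

Step i=5: Q has 5 at row 2, column 2; remove 5 from row 2 of P and reverse-bump: 5 enters row 1 and ejects 4. So w(5) = 4. P is now [[1, 5], [2], [3]].
Step i=4: Q has 4 at row 3, column 1; remove 3 from row 3 of P and reverse-bump: 3 enters row 2 and ejects 2; 2 enters row 1 and ejects 1. So w(4) = 1. P is now [[2, 5], [3]].
Step i=3: Q has 3 at row 1, column 2; remove that cell from P, ejecting 5. So w(3) = 5. P is now [[2], [3]].
Step i=2: Q has 2 at row 2, column 1; remove 3 from row 2 of P and reverse-bump: 3 enters row 1 and ejects 2. So w(2) = 2. P is now [[3]].
Step i=1: Q has 1 at row 1, column 1; remove that cell from P, ejecting 3. So w(1) = 3. P is now [].

So w = 3 2 5 1 4.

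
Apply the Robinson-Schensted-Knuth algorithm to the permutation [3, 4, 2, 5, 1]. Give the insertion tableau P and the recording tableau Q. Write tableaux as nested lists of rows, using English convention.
P = [[1, 4, 5], [2], [3]], Q = [[1, 2, 4], [3], [5]]

Insert each entry of the permutation into P by Schensted row insertion, recording in Q the position of each new cell.

Insert 3: appended to row 1. P = [[3]].
Insert 4: appended to row 1. P = [[3, 4]].
Insert 2: 2 bumps 3 from row 1; 3 starts row 2. P = [[2, 4], [3]].
Insert 5: appended to row 1. P = [[2, 4, 5], [3]].
Insert 1: 1 bumps 2 from row 1; 2 bumps 3 from row 2; 3 starts row 3. P = [[1, 4, 5], [2], [3]].

So P = [[1, 4, 5], [2], [3]], Q = [[1, 2, 4], [3], [5]].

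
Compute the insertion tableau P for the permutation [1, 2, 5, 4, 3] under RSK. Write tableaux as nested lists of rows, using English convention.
Insert 1: appended to row 1. P = [[1]].
Insert 2: appended to row 1. P = [[1, 2]].
Insert 5: appended to row 1. P = [[1, 2, 5]].
Insert 4: 4 bumps 5 from row 1; 5 starts row 2. P = [[1, 2, 4], [5]].
Insert 3: 3 bumps 4 from row 1; 4 bumps 5 from row 2; 5 starts row 3. P = [[1, 2, 3], [4], [5]].

So P = [[1, 2, 3], [4], [5]].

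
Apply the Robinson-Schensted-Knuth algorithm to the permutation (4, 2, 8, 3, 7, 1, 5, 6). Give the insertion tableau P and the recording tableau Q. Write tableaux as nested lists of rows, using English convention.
P = [[1, 3, 5, 6], [2, 7], [4, 8]], Q = [[1, 3, 5, 8], [2, 4], [6, 7]]

Insert each entry of the permutation into P by Schensted row insertion, recording in Q the position of each new cell.

Insert 4: appended to row 1. P = [[4]].
Insert 2: 2 bumps 4 from row 1; 4 starts row 2. P = [[2], [4]].
Insert 8: appended to row 1. P = [[2, 8], [4]].
Insert 3: 3 bumps 8 from row 1; 8 appends to row 2. P = [[2, 3], [4, 8]].
Insert 7: appended to row 1. P = [[2, 3, 7], [4, 8]].
Insert 1: 1 bumps 2 from row 1; 2 bumps 4 from row 2; 4 starts row 3. P = [[1, 3, 7], [2, 8], [4]].
Insert 5: 5 bumps 7 from row 1; 7 bumps 8 from row 2; 8 appends to row 3. P = [[1, 3, 5], [2, 7], [4, 8]].
Insert 6: appended to row 1. P = [[1, 3, 5, 6], [2, 7], [4, 8]].

So P = [[1, 3, 5, 6], [2, 7], [4, 8]], Q = [[1, 3, 5, 8], [2, 4], [6, 7]].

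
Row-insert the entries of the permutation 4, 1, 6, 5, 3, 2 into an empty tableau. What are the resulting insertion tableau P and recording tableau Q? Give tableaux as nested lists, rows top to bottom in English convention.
P = [[1, 2], [3, 5], [4], [6]], Q = [[1, 3], [2, 4], [5], [6]]

Insert each entry of the permutation into P by Schensted row insertion, recording in Q the position of each new cell.

Insert 4: appended to row 1. P = [[4]].
Insert 1: 1 bumps 4 from row 1; 4 starts row 2. P = [[1], [4]].
Insert 6: appended to row 1. P = [[1, 6], [4]].
Insert 5: 5 bumps 6 from row 1; 6 appends to row 2. P = [[1, 5], [4, 6]].
Insert 3: 3 bumps 5 from row 1; 5 bumps 6 from row 2; 6 starts row 3. P = [[1, 3], [4, 5], [6]].
Insert 2: 2 bumps 3 from row 1; 3 bumps 4 from row 2; 4 bumps 6 from row 3; 6 starts row 4. P = [[1, 2], [3, 5], [4], [6]].

So P = [[1, 2], [3, 5], [4], [6]], Q = [[1, 3], [2, 4], [5], [6]].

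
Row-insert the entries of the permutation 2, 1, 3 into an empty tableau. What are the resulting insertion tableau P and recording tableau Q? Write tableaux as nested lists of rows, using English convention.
Insert each entry of the permutation into P by Schensted row insertion, recording in Q the position of each new cell.

Insert 2: appended to row 1. P = [[2]], Q = [[1]].
Insert 1: 1 bumps 2 from row 1; 2 starts row 2. P = [[1], [2]], Q = [[1], [2]].
Insert 3: appended to row 1. P = [[1, 3], [2]], Q = [[1, 3], [2]].

So P = [[1, 3], [2]], Q = [[1, 3], [2]].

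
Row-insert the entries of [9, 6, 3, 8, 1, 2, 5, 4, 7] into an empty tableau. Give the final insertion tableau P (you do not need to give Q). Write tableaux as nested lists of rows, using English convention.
P = [[1, 2, 4, 7], [3, 5], [6, 8], [9]]

Insert 9: appended to row 1. P = [[9]].
Insert 6: 6 bumps 9 from row 1; 9 starts row 2. P = [[6], [9]].
Insert 3: 3 bumps 6 from row 1; 6 bumps 9 from row 2; 9 starts row 3. P = [[3], [6], [9]].
Insert 8: appended to row 1. P = [[3, 8], [6], [9]].
Insert 1: 1 bumps 3 from row 1; 3 bumps 6 from row 2; 6 bumps 9 from row 3; 9 starts row 4. P = [[1, 8], [3], [6], [9]].
Insert 2: 2 bumps 8 from row 1; 8 appends to row 2. P = [[1, 2], [3, 8], [6], [9]].
Insert 5: appended to row 1. P = [[1, 2, 5], [3, 8], [6], [9]].
Insert 4: 4 bumps 5 from row 1; 5 bumps 8 from row 2; 8 appends to row 3. P = [[1, 2, 4], [3, 5], [6, 8], [9]].
Insert 7: appended to row 1. P = [[1, 2, 4, 7], [3, 5], [6, 8], [9]].

So P = [[1, 2, 4, 7], [3, 5], [6, 8], [9]].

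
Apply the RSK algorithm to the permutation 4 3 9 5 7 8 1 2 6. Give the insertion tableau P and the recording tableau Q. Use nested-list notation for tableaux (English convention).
Insert each entry of the permutation into P by Schensted row insertion, recording in Q the position of each new cell.

After inserting 4: P = [[4]].
After inserting 3: P = [[3], [4]].
After inserting 9: P = [[3, 9], [4]].
After inserting 5: P = [[3, 5], [4, 9]].
After inserting 7: P = [[3, 5, 7], [4, 9]].
After inserting 8: P = [[3, 5, 7, 8], [4, 9]].
After inserting 1: P = [[1, 5, 7, 8], [3, 9], [4]].
After inserting 2: P = [[1, 2, 7, 8], [3, 5], [4, 9]].
After inserting 6: P = [[1, 2, 6, 8], [3, 5, 7], [4, 9]].

So P = [[1, 2, 6, 8], [3, 5, 7], [4, 9]], Q = [[1, 3, 5, 6], [2, 4, 9], [7, 8]].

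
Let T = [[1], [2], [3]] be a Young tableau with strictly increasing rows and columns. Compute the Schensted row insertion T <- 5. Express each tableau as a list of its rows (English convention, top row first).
[[1, 5], [2], [3]]

5 is larger than every entry of row 1, so it is appended to row 1. The new tableau is [[1, 5], [2], [3]].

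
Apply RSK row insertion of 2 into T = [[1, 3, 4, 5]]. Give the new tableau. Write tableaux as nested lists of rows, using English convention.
[[1, 2, 4, 5], [3]]

In row 1, 2 replaces 3 (the leftmost entry greater than 2); 3 is bumped to row 2. 3 starts a new row 2. The new tableau is [[1, 2, 4, 5], [3]].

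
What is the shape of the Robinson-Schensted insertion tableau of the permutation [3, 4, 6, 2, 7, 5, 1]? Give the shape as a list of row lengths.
Row-insert each entry into an empty tableau.

After inserting 3: P = [[3]].
After inserting 4: P = [[3, 4]].
After inserting 6: P = [[3, 4, 6]].
After inserting 2: P = [[2, 4, 6], [3]].
After inserting 7: P = [[2, 4, 6, 7], [3]].
After inserting 5: P = [[2, 4, 5, 7], [3, 6]].
After inserting 1: P = [[1, 4, 5, 7], [2, 6], [3]].

The final insertion tableau P = [[1, 4, 5, 7], [2, 6], [3]] has shape [4, 2, 1].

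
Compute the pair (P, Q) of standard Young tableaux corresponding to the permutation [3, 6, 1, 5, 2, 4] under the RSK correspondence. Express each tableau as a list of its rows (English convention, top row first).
Insert each entry of the permutation into P by Schensted row insertion, recording in Q the position of each new cell.

Insert 3: appended to row 1. P = [[3]].
Insert 6: appended to row 1. P = [[3, 6]].
Insert 1: 1 bumps 3 from row 1; 3 starts row 2. P = [[1, 6], [3]].
Insert 5: 5 bumps 6 from row 1; 6 appends to row 2. P = [[1, 5], [3, 6]].
Insert 2: 2 bumps 5 from row 1; 5 bumps 6 from row 2; 6 starts row 3. P = [[1, 2], [3, 5], [6]].
Insert 4: appended to row 1. P = [[1, 2, 4], [3, 5], [6]].

So P = [[1, 2, 4], [3, 5], [6]], Q = [[1, 2, 6], [3, 4], [5]].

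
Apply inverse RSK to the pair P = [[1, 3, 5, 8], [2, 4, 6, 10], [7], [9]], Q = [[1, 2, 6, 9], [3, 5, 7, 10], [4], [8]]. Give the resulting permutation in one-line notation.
Reverse RSK: for i = n, n-1, ..., 1, locate i in Q, remove the corresponding corner cell from P, and reverse-bump its entry up through P; the value ejected from row 1 is w(i).

So w = 2 9 4 1 3 7 6 5 10 8.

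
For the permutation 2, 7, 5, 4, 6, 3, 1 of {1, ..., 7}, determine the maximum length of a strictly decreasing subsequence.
5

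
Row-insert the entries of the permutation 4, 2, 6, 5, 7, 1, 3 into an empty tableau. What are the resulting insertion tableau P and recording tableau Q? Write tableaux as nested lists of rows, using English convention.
P = [[1, 3, 7], [2, 5], [4, 6]], Q = [[1, 3, 5], [2, 4], [6, 7]]

Insert each entry of the permutation into P by Schensted row insertion, recording in Q the position of each new cell.

Insert 4: appended to row 1. P = [[4]], Q = [[1]].
Insert 2: 2 bumps 4 from row 1; 4 starts row 2. P = [[2], [4]], Q = [[1], [2]].
Insert 6: appended to row 1. P = [[2, 6], [4]], Q = [[1, 3], [2]].
Insert 5: 5 bumps 6 from row 1; 6 appends to row 2. P = [[2, 5], [4, 6]], Q = [[1, 3], [2, 4]].
Insert 7: appended to row 1. P = [[2, 5, 7], [4, 6]], Q = [[1, 3, 5], [2, 4]].
Insert 1: 1 bumps 2 from row 1; 2 bumps 4 from row 2; 4 starts row 3. P = [[1, 5, 7], [2, 6], [4]], Q = [[1, 3, 5], [2, 4], [6]].
Insert 3: 3 bumps 5 from row 1; 5 bumps 6 from row 2; 6 appends to row 3. P = [[1, 3, 7], [2, 5], [4, 6]], Q = [[1, 3, 5], [2, 4], [6, 7]].

So P = [[1, 3, 7], [2, 5], [4, 6]], Q = [[1, 3, 5], [2, 4], [6, 7]].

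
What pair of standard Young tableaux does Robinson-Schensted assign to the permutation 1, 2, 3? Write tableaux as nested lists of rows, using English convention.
P = [[1, 2, 3]], Q = [[1, 2, 3]]

Insert each entry of the permutation into P by Schensted row insertion, recording in Q the position of each new cell.

Insert 1: appended to row 1. P = [[1]].
Insert 2: appended to row 1. P = [[1, 2]].
Insert 3: appended to row 1. P = [[1, 2, 3]].

So P = [[1, 2, 3]], Q = [[1, 2, 3]].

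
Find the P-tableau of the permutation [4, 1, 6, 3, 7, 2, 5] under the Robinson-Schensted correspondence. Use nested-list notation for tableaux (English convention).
P = [[1, 2, 5], [3, 6, 7], [4]]

After inserting 4: P = [[4]].
After inserting 1: P = [[1], [4]].
After inserting 6: P = [[1, 6], [4]].
After inserting 3: P = [[1, 3], [4, 6]].
After inserting 7: P = [[1, 3, 7], [4, 6]].
After inserting 2: P = [[1, 2, 7], [3, 6], [4]].
After inserting 5: P = [[1, 2, 5], [3, 6, 7], [4]].

So P = [[1, 2, 5], [3, 6, 7], [4]].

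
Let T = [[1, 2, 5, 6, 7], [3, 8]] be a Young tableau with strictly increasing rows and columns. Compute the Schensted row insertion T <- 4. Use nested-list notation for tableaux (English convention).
In row 1, 4 replaces 5 (the leftmost entry greater than 4); 5 is bumped to row 2. In row 2, 5 replaces 8 (the leftmost entry greater than 5); 8 is bumped to row 3. 8 starts a new row 3. The new tableau is [[1, 2, 4, 6, 7], [3, 5], [8]].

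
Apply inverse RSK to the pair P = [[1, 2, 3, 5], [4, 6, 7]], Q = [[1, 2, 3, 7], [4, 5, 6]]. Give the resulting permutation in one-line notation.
4 6 7 1 2 3 5

Reverse the RSK construction: for i from n down to 1, find the cell of Q containing i, remove the entry at that cell from P, and reverse-bump it up through P; the value ejected from row 1 is w(i).

Step i=7: Q has 7 at row 1, column 4; remove that cell from P, ejecting 5. So w(7) = 5. P is now [[1, 2, 3], [4, 6, 7]].
Step i=6: Q has 6 at row 2, column 3; remove 7 from row 2 of P and reverse-bump: 7 enters row 1 and ejects 3. So w(6) = 3. P is now [[1, 2, 7], [4, 6]].
Step i=5: Q has 5 at row 2, column 2; remove 6 from row 2 of P and reverse-bump: 6 enters row 1 and ejects 2. So w(5) = 2. P is now [[1, 6, 7], [4]].
Step i=4: Q has 4 at row 2, column 1; remove 4 from row 2 of P and reverse-bump: 4 enters row 1 and ejects 1. So w(4) = 1. P is now [[4, 6, 7]].
Step i=3: Q has 3 at row 1, column 3; remove that cell from P, ejecting 7. So w(3) = 7. P is now [[4, 6]].
Step i=2: Q has 2 at row 1, column 2; remove that cell from P, ejecting 6. So w(2) = 6. P is now [[4]].
Step i=1: Q has 1 at row 1, column 1; remove that cell from P, ejecting 4. So w(1) = 4. P is now [].

So w = 4 6 7 1 2 3 5.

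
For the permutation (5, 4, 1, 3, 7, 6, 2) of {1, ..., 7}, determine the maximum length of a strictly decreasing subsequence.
4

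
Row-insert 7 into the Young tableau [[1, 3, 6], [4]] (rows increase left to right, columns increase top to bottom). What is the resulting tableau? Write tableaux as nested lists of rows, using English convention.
7 is larger than every entry of row 1, so it is appended to row 1. The new tableau is [[1, 3, 6, 7], [4]].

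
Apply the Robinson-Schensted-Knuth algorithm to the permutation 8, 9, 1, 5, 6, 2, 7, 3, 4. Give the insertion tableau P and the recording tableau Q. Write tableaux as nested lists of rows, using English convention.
P = [[1, 2, 3, 4], [5, 6, 7], [8, 9]], Q = [[1, 2, 5, 7], [3, 4, 9], [6, 8]]

Insert each entry of the permutation into P by Schensted row insertion, recording in Q the position of each new cell.

Insert 8: appended to row 1. P = [[8]].
Insert 9: appended to row 1. P = [[8, 9]].
Insert 1: 1 bumps 8 from row 1; 8 starts row 2. P = [[1, 9], [8]].
Insert 5: 5 bumps 9 from row 1; 9 appends to row 2. P = [[1, 5], [8, 9]].
Insert 6: appended to row 1. P = [[1, 5, 6], [8, 9]].
Insert 2: 2 bumps 5 from row 1; 5 bumps 8 from row 2; 8 starts row 3. P = [[1, 2, 6], [5, 9], [8]].
Insert 7: appended to row 1. P = [[1, 2, 6, 7], [5, 9], [8]].
Insert 3: 3 bumps 6 from row 1; 6 bumps 9 from row 2; 9 appends to row 3. P = [[1, 2, 3, 7], [5, 6], [8, 9]].
Insert 4: 4 bumps 7 from row 1; 7 appends to row 2. P = [[1, 2, 3, 4], [5, 6, 7], [8, 9]].

So P = [[1, 2, 3, 4], [5, 6, 7], [8, 9]], Q = [[1, 2, 5, 7], [3, 4, 9], [6, 8]].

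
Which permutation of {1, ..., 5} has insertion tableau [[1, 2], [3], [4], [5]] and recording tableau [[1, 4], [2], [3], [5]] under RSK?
5 4 1 3 2

Reverse the RSK construction: for i from n down to 1, find the cell of Q containing i, remove the entry at that cell from P, and reverse-bump it up through P; the value ejected from row 1 is w(i).

Step i=5: Q has 5 at row 4, column 1; remove 5 from row 4 of P and reverse-bump: 5 enters row 3 and ejects 4; 4 enters row 2 and ejects 3; 3 enters row 1 and ejects 2. So w(5) = 2. P is now [[1, 3], [4], [5]].
Step i=4: Q has 4 at row 1, column 2; remove that cell from P, ejecting 3. So w(4) = 3. P is now [[1], [4], [5]].
Step i=3: Q has 3 at row 3, column 1; remove 5 from row 3 of P and reverse-bump: 5 enters row 2 and ejects 4; 4 enters row 1 and ejects 1. So w(3) = 1. P is now [[4], [5]].
Step i=2: Q has 2 at row 2, column 1; remove 5 from row 2 of P and reverse-bump: 5 enters row 1 and ejects 4. So w(2) = 4. P is now [[5]].
Step i=1: Q has 1 at row 1, column 1; remove that cell from P, ejecting 5. So w(1) = 5. P is now [].

So w = 5 4 1 3 2.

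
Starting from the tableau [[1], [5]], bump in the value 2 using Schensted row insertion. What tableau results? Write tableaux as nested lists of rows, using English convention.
[[1, 2], [5]]

2 is larger than every entry of row 1, so it is appended to row 1. The new tableau is [[1, 2], [5]].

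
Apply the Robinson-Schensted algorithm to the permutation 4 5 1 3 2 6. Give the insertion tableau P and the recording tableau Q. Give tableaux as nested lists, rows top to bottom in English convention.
Insert each entry of the permutation into P by Schensted row insertion, recording in Q the position of each new cell.

Insert 4: appended to row 1. P = [[4]], Q = [[1]].
Insert 5: appended to row 1. P = [[4, 5]], Q = [[1, 2]].
Insert 1: 1 bumps 4 from row 1; 4 starts row 2. P = [[1, 5], [4]], Q = [[1, 2], [3]].
Insert 3: 3 bumps 5 from row 1; 5 appends to row 2. P = [[1, 3], [4, 5]], Q = [[1, 2], [3, 4]].
Insert 2: 2 bumps 3 from row 1; 3 bumps 4 from row 2; 4 starts row 3. P = [[1, 2], [3, 5], [4]], Q = [[1, 2], [3, 4], [5]].
Insert 6: appended to row 1. P = [[1, 2, 6], [3, 5], [4]], Q = [[1, 2, 6], [3, 4], [5]].

So P = [[1, 2, 6], [3, 5], [4]], Q = [[1, 2, 6], [3, 4], [5]].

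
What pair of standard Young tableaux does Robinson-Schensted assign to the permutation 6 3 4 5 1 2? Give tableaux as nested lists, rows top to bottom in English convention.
Insert each entry of the permutation into P by Schensted row insertion, recording in Q the position of each new cell.

Insert 6: appended to row 1. P = [[6]], Q = [[1]].
Insert 3: 3 bumps 6 from row 1; 6 starts row 2. P = [[3], [6]], Q = [[1], [2]].
Insert 4: appended to row 1. P = [[3, 4], [6]], Q = [[1, 3], [2]].
Insert 5: appended to row 1. P = [[3, 4, 5], [6]], Q = [[1, 3, 4], [2]].
Insert 1: 1 bumps 3 from row 1; 3 bumps 6 from row 2; 6 starts row 3. P = [[1, 4, 5], [3], [6]], Q = [[1, 3, 4], [2], [5]].
Insert 2: 2 bumps 4 from row 1; 4 appends to row 2. P = [[1, 2, 5], [3, 4], [6]], Q = [[1, 3, 4], [2, 6], [5]].

So P = [[1, 2, 5], [3, 4], [6]], Q = [[1, 3, 4], [2, 6], [5]].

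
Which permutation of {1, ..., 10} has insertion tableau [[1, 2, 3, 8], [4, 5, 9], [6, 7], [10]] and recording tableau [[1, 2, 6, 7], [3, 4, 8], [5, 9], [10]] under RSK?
Reverse RSK: for i = n, n-1, ..., 1, locate i in Q, remove the corresponding corner cell from P, and reverse-bump its entry up through P; the value ejected from row 1 is w(i).

So w = 6 7 1 4 2 5 10 9 8 3.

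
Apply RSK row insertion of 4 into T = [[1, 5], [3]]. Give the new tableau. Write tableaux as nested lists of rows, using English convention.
In row 1, 4 replaces 5 (the leftmost entry greater than 4); 5 is bumped to row 2. 5 is appended to row 2. The new tableau is [[1, 4], [3, 5]].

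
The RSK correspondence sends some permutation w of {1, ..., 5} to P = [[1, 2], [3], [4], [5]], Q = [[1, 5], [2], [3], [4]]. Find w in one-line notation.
Reverse the RSK construction: for i from n down to 1, find the cell of Q containing i, remove the entry at that cell from P, and reverse-bump it up through P; the value ejected from row 1 is w(i).

Step i=5: Q has 5 at row 1, column 2; remove that cell from P, ejecting 2. So w(5) = 2. P is now [[1], [3], [4], [5]].
Step i=4: Q has 4 at row 4, column 1; remove 5 from row 4 of P and reverse-bump: 5 enters row 3 and ejects 4; 4 enters row 2 and ejects 3; 3 enters row 1 and ejects 1. So w(4) = 1. P is now [[3], [4], [5]].
Step i=3: Q has 3 at row 3, column 1; remove 5 from row 3 of P and reverse-bump: 5 enters row 2 and ejects 4; 4 enters row 1 and ejects 3. So w(3) = 3. P is now [[4], [5]].
Step i=2: Q has 2 at row 2, column 1; remove 5 from row 2 of P and reverse-bump: 5 enters row 1 and ejects 4. So w(2) = 4. P is now [[5]].
Step i=1: Q has 1 at row 1, column 1; remove that cell from P, ejecting 5. So w(1) = 5. P is now [].

So w = 5 4 3 1 2.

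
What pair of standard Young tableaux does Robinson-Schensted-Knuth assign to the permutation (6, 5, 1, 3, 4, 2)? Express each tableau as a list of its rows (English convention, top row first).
P = [[1, 2, 4], [3], [5], [6]], Q = [[1, 4, 5], [2], [3], [6]]

Insert each entry of the permutation into P by Schensted row insertion, recording in Q the position of each new cell.

Insert 6: appended to row 1. P = [[6]].
Insert 5: 5 bumps 6 from row 1; 6 starts row 2. P = [[5], [6]].
Insert 1: 1 bumps 5 from row 1; 5 bumps 6 from row 2; 6 starts row 3. P = [[1], [5], [6]].
Insert 3: appended to row 1. P = [[1, 3], [5], [6]].
Insert 4: appended to row 1. P = [[1, 3, 4], [5], [6]].
Insert 2: 2 bumps 3 from row 1; 3 bumps 5 from row 2; 5 bumps 6 from row 3; 6 starts row 4. P = [[1, 2, 4], [3], [5], [6]].

So P = [[1, 2, 4], [3], [5], [6]], Q = [[1, 4, 5], [2], [3], [6]].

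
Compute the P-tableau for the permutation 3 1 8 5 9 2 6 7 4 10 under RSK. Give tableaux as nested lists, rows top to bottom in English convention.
After inserting 3: P = [[3]].
After inserting 1: P = [[1], [3]].
After inserting 8: P = [[1, 8], [3]].
After inserting 5: P = [[1, 5], [3, 8]].
After inserting 9: P = [[1, 5, 9], [3, 8]].
After inserting 2: P = [[1, 2, 9], [3, 5], [8]].
After inserting 6: P = [[1, 2, 6], [3, 5, 9], [8]].
After inserting 7: P = [[1, 2, 6, 7], [3, 5, 9], [8]].
After inserting 4: P = [[1, 2, 4, 7], [3, 5, 6], [8, 9]].
After inserting 10: P = [[1, 2, 4, 7, 10], [3, 5, 6], [8, 9]].

So P = [[1, 2, 4, 7, 10], [3, 5, 6], [8, 9]].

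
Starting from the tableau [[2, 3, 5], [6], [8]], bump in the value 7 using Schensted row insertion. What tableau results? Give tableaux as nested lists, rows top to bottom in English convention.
[[2, 3, 5, 7], [6], [8]]

7 is larger than every entry of row 1, so it is appended to row 1. The new tableau is [[2, 3, 5, 7], [6], [8]].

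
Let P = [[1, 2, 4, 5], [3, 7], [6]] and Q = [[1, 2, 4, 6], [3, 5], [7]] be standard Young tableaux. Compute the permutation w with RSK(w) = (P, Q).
Reverse the RSK construction: for i from n down to 1, find the cell of Q containing i, remove the entry at that cell from P, and reverse-bump it up through P; the value ejected from row 1 is w(i).

Step i=7: Q has 7 at row 3, column 1; remove 6 from row 3 of P and reverse-bump: 6 enters row 2 and ejects 3; 3 enters row 1 and ejects 2. So w(7) = 2. P is now [[1, 3, 4, 5], [6, 7]].
Step i=6: Q has 6 at row 1, column 4; remove that cell from P, ejecting 5. So w(6) = 5. P is now [[1, 3, 4], [6, 7]].
Step i=5: Q has 5 at row 2, column 2; remove 7 from row 2 of P and reverse-bump: 7 enters row 1 and ejects 4. So w(5) = 4. P is now [[1, 3, 7], [6]].
Step i=4: Q has 4 at row 1, column 3; remove that cell from P, ejecting 7. So w(4) = 7. P is now [[1, 3], [6]].
Step i=3: Q has 3 at row 2, column 1; remove 6 from row 2 of P and reverse-bump: 6 enters row 1 and ejects 3. So w(3) = 3. P is now [[1, 6]].
Step i=2: Q has 2 at row 1, column 2; remove that cell from P, ejecting 6. So w(2) = 6. P is now [[1]].
Step i=1: Q has 1 at row 1, column 1; remove that cell from P, ejecting 1. So w(1) = 1. P is now [].

So w = 1 6 3 7 4 5 2.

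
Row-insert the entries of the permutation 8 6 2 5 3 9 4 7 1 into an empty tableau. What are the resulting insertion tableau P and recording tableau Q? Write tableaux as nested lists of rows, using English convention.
P = [[1, 3, 4, 7], [2, 9], [5], [6], [8]], Q = [[1, 4, 6, 8], [2, 7], [3], [5], [9]]

Insert each entry of the permutation into P by Schensted row insertion, recording in Q the position of each new cell.

Insert 8: appended to row 1. P = [[8]].
Insert 6: 6 bumps 8 from row 1; 8 starts row 2. P = [[6], [8]].
Insert 2: 2 bumps 6 from row 1; 6 bumps 8 from row 2; 8 starts row 3. P = [[2], [6], [8]].
Insert 5: appended to row 1. P = [[2, 5], [6], [8]].
Insert 3: 3 bumps 5 from row 1; 5 bumps 6 from row 2; 6 bumps 8 from row 3; 8 starts row 4. P = [[2, 3], [5], [6], [8]].
Insert 9: appended to row 1. P = [[2, 3, 9], [5], [6], [8]].
Insert 4: 4 bumps 9 from row 1; 9 appends to row 2. P = [[2, 3, 4], [5, 9], [6], [8]].
Insert 7: appended to row 1. P = [[2, 3, 4, 7], [5, 9], [6], [8]].
Insert 1: 1 bumps 2 from row 1; 2 bumps 5 from row 2; 5 bumps 6 from row 3; 6 bumps 8 from row 4; 8 starts row 5. P = [[1, 3, 4, 7], [2, 9], [5], [6], [8]].

So P = [[1, 3, 4, 7], [2, 9], [5], [6], [8]], Q = [[1, 4, 6, 8], [2, 7], [3], [5], [9]].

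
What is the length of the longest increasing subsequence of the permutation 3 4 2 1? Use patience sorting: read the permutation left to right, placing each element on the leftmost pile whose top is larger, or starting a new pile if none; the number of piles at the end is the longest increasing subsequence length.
2

3: new pile. tops = [3]
4: new pile. tops = [3, 4]
2: onto pile 1 (replacing 3). tops = [2, 4]
1: onto pile 1 (replacing 2). tops = [1, 4]

2 piles, so the longest increasing subsequence has length 2.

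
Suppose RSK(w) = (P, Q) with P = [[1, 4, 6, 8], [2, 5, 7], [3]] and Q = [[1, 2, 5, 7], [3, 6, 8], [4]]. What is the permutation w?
3 5 2 1 7 4 8 6

Reverse RSK: for i = n, n-1, ..., 1, locate i in Q, remove the corresponding corner cell from P, and reverse-bump its entry up through P; the value ejected from row 1 is w(i).

So w = 3 5 2 1 7 4 8 6.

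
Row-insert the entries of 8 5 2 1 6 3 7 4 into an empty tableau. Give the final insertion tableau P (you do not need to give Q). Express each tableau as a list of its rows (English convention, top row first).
P = [[1, 3, 4], [2, 6, 7], [5], [8]]

Insert 8: appended to row 1. P = [[8]].
Insert 5: 5 bumps 8 from row 1; 8 starts row 2. P = [[5], [8]].
Insert 2: 2 bumps 5 from row 1; 5 bumps 8 from row 2; 8 starts row 3. P = [[2], [5], [8]].
Insert 1: 1 bumps 2 from row 1; 2 bumps 5 from row 2; 5 bumps 8 from row 3; 8 starts row 4. P = [[1], [2], [5], [8]].
Insert 6: appended to row 1. P = [[1, 6], [2], [5], [8]].
Insert 3: 3 bumps 6 from row 1; 6 appends to row 2. P = [[1, 3], [2, 6], [5], [8]].
Insert 7: appended to row 1. P = [[1, 3, 7], [2, 6], [5], [8]].
Insert 4: 4 bumps 7 from row 1; 7 appends to row 2. P = [[1, 3, 4], [2, 6, 7], [5], [8]].

So P = [[1, 3, 4], [2, 6, 7], [5], [8]].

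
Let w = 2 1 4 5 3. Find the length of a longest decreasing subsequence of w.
2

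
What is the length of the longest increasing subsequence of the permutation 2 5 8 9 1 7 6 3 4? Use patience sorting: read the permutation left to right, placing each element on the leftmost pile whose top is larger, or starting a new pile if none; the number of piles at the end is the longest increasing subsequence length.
4

2: new pile. tops = [2]
5: new pile. tops = [2, 5]
8: new pile. tops = [2, 5, 8]
9: new pile. tops = [2, 5, 8, 9]
1: onto pile 1 (replacing 2). tops = [1, 5, 8, 9]
7: onto pile 3 (replacing 8). tops = [1, 5, 7, 9]
6: onto pile 3 (replacing 7). tops = [1, 5, 6, 9]
3: onto pile 2 (replacing 5). tops = [1, 3, 6, 9]
4: onto pile 3 (replacing 6). tops = [1, 3, 4, 9]

4 piles, so the longest increasing subsequence has length 4.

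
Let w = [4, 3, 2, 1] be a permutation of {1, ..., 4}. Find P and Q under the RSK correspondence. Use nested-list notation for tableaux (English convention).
P = [[1], [2], [3], [4]], Q = [[1], [2], [3], [4]]

Insert each entry of the permutation into P by Schensted row insertion, recording in Q the position of each new cell.

Insert 4: appended to row 1. P = [[4]].
Insert 3: 3 bumps 4 from row 1; 4 starts row 2. P = [[3], [4]].
Insert 2: 2 bumps 3 from row 1; 3 bumps 4 from row 2; 4 starts row 3. P = [[2], [3], [4]].
Insert 1: 1 bumps 2 from row 1; 2 bumps 3 from row 2; 3 bumps 4 from row 3; 4 starts row 4. P = [[1], [2], [3], [4]].

So P = [[1], [2], [3], [4]], Q = [[1], [2], [3], [4]].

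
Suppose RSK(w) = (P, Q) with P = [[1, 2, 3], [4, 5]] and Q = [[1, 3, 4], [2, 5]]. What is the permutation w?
Reverse the RSK construction: for i from n down to 1, find the cell of Q containing i, remove the entry at that cell from P, and reverse-bump it up through P; the value ejected from row 1 is w(i).

Step i=5: Q has 5 at row 2, column 2; remove 5 from row 2 of P and reverse-bump: 5 enters row 1 and ejects 3. So w(5) = 3. P is now [[1, 2, 5], [4]].
Step i=4: Q has 4 at row 1, column 3; remove that cell from P, ejecting 5. So w(4) = 5. P is now [[1, 2], [4]].
Step i=3: Q has 3 at row 1, column 2; remove that cell from P, ejecting 2. So w(3) = 2. P is now [[1], [4]].
Step i=2: Q has 2 at row 2, column 1; remove 4 from row 2 of P and reverse-bump: 4 enters row 1 and ejects 1. So w(2) = 1. P is now [[4]].
Step i=1: Q has 1 at row 1, column 1; remove that cell from P, ejecting 4. So w(1) = 4. P is now [].

So w = 4 1 2 5 3.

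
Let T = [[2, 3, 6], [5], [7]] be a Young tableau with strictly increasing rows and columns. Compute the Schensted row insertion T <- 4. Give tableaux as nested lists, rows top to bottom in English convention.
In row 1, 4 replaces 6 (the leftmost entry greater than 4); 6 is bumped to row 2. 6 is appended to row 2. The new tableau is [[2, 3, 4], [5, 6], [7]].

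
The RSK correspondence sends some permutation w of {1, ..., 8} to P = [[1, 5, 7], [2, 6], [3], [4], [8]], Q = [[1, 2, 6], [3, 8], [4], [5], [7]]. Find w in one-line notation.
Reverse the RSK construction: for i from n down to 1, find the cell of Q containing i, remove the entry at that cell from P, and reverse-bump it up through P; the value ejected from row 1 is w(i).

Step i=8: Q has 8 at row 2, column 2; remove 6 from row 2 of P and reverse-bump: 6 enters row 1 and ejects 5. So w(8) = 5. P is now [[1, 6, 7], [2], [3], [4], [8]].
Step i=7: Q has 7 at row 5, column 1; remove 8 from row 5 of P and reverse-bump: 8 enters row 4 and ejects 4; 4 enters row 3 and ejects 3; 3 enters row 2 and ejects 2; 2 enters row 1 and ejects 1. So w(7) = 1. P is now [[2, 6, 7], [3], [4], [8]].
Step i=6: Q has 6 at row 1, column 3; remove that cell from P, ejecting 7. So w(6) = 7. P is now [[2, 6], [3], [4], [8]].
Step i=5: Q has 5 at row 4, column 1; remove 8 from row 4 of P and reverse-bump: 8 enters row 3 and ejects 4; 4 enters row 2 and ejects 3; 3 enters row 1 and ejects 2. So w(5) = 2. P is now [[3, 6], [4], [8]].
Step i=4: Q has 4 at row 3, column 1; remove 8 from row 3 of P and reverse-bump: 8 enters row 2 and ejects 4; 4 enters row 1 and ejects 3. So w(4) = 3. P is now [[4, 6], [8]].
Step i=3: Q has 3 at row 2, column 1; remove 8 from row 2 of P and reverse-bump: 8 enters row 1 and ejects 6. So w(3) = 6. P is now [[4, 8]].
Step i=2: Q has 2 at row 1, column 2; remove that cell from P, ejecting 8. So w(2) = 8. P is now [[4]].
Step i=1: Q has 1 at row 1, column 1; remove that cell from P, ejecting 4. So w(1) = 4. P is now [].

So w = 4 8 6 3 2 7 1 5.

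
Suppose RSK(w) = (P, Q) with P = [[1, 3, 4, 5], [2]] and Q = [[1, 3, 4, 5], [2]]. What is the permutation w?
2 1 3 4 5

Reverse the RSK construction: for i from n down to 1, find the cell of Q containing i, remove the entry at that cell from P, and reverse-bump it up through P; the value ejected from row 1 is w(i).

Step i=5: Q has 5 at row 1, column 4; remove that cell from P, ejecting 5. So w(5) = 5. P is now [[1, 3, 4], [2]].
Step i=4: Q has 4 at row 1, column 3; remove that cell from P, ejecting 4. So w(4) = 4. P is now [[1, 3], [2]].
Step i=3: Q has 3 at row 1, column 2; remove that cell from P, ejecting 3. So w(3) = 3. P is now [[1], [2]].
Step i=2: Q has 2 at row 2, column 1; remove 2 from row 2 of P and reverse-bump: 2 enters row 1 and ejects 1. So w(2) = 1. P is now [[2]].
Step i=1: Q has 1 at row 1, column 1; remove that cell from P, ejecting 2. So w(1) = 2. P is now [].

So w = 2 1 3 4 5.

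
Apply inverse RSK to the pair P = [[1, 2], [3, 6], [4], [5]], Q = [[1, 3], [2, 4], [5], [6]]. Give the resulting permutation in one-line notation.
Reverse the RSK construction: for i from n down to 1, find the cell of Q containing i, remove the entry at that cell from P, and reverse-bump it up through P; the value ejected from row 1 is w(i).

Step i=6: Q has 6 at row 4, column 1; remove 5 from row 4 of P and reverse-bump: 5 enters row 3 and ejects 4; 4 enters row 2 and ejects 3; 3 enters row 1 and ejects 2. So w(6) = 2. P is now [[1, 3], [4, 6], [5]].
Step i=5: Q has 5 at row 3, column 1; remove 5 from row 3 of P and reverse-bump: 5 enters row 2 and ejects 4; 4 enters row 1 and ejects 3. So w(5) = 3. P is now [[1, 4], [5, 6]].
Step i=4: Q has 4 at row 2, column 2; remove 6 from row 2 of P and reverse-bump: 6 enters row 1 and ejects 4. So w(4) = 4. P is now [[1, 6], [5]].
Step i=3: Q has 3 at row 1, column 2; remove that cell from P, ejecting 6. So w(3) = 6. P is now [[1], [5]].
Step i=2: Q has 2 at row 2, column 1; remove 5 from row 2 of P and reverse-bump: 5 enters row 1 and ejects 1. So w(2) = 1. P is now [[5]].
Step i=1: Q has 1 at row 1, column 1; remove that cell from P, ejecting 5. So w(1) = 5. P is now [].

So w = 5 1 6 4 3 2.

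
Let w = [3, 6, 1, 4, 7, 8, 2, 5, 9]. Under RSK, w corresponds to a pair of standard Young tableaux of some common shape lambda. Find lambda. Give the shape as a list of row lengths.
Row-insert each entry into an empty tableau.

After inserting 3: P = [[3]].
After inserting 6: P = [[3, 6]].
After inserting 1: P = [[1, 6], [3]].
After inserting 4: P = [[1, 4], [3, 6]].
After inserting 7: P = [[1, 4, 7], [3, 6]].
After inserting 8: P = [[1, 4, 7, 8], [3, 6]].
After inserting 2: P = [[1, 2, 7, 8], [3, 4], [6]].
After inserting 5: P = [[1, 2, 5, 8], [3, 4, 7], [6]].
After inserting 9: P = [[1, 2, 5, 8, 9], [3, 4, 7], [6]].

The final insertion tableau P = [[1, 2, 5, 8, 9], [3, 4, 7], [6]] has shape [5, 3, 1].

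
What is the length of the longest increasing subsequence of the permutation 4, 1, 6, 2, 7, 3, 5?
4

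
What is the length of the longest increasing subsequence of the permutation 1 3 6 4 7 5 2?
4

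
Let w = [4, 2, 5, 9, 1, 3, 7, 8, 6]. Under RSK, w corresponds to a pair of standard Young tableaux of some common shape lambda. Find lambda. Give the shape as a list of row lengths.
[4, 3, 2]

RSK row insertion gives P = [[1, 3, 6, 8], [2, 5, 7], [4, 9]], which has shape [4, 3, 2].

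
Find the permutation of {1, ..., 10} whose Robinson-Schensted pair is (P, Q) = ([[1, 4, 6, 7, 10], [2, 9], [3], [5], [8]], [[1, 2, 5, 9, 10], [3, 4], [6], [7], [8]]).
8 9 3 5 6 4 2 1 7 10

Reverse RSK: for i = n, n-1, ..., 1, locate i in Q, remove the corresponding corner cell from P, and reverse-bump its entry up through P; the value ejected from row 1 is w(i).

So w = 8 9 3 5 6 4 2 1 7 10.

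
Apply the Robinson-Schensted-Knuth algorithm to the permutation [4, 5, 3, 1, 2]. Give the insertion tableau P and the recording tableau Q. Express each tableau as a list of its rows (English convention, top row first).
P = [[1, 2], [3, 5], [4]], Q = [[1, 2], [3, 5], [4]]

Insert each entry of the permutation into P by Schensted row insertion, recording in Q the position of each new cell.

Insert 4: appended to row 1. P = [[4]].
Insert 5: appended to row 1. P = [[4, 5]].
Insert 3: 3 bumps 4 from row 1; 4 starts row 2. P = [[3, 5], [4]].
Insert 1: 1 bumps 3 from row 1; 3 bumps 4 from row 2; 4 starts row 3. P = [[1, 5], [3], [4]].
Insert 2: 2 bumps 5 from row 1; 5 appends to row 2. P = [[1, 2], [3, 5], [4]].

So P = [[1, 2], [3, 5], [4]], Q = [[1, 2], [3, 5], [4]].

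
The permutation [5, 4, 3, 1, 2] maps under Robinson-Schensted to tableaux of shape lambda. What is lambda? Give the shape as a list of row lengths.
[2, 1, 1, 1]

Row-insert each entry into an empty tableau.

After inserting 5: P = [[5]].
After inserting 4: P = [[4], [5]].
After inserting 3: P = [[3], [4], [5]].
After inserting 1: P = [[1], [3], [4], [5]].
After inserting 2: P = [[1, 2], [3], [4], [5]].

The final insertion tableau P = [[1, 2], [3], [4], [5]] has shape [2, 1, 1, 1].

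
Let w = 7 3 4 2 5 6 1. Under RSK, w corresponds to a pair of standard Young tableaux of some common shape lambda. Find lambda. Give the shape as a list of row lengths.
[4, 1, 1, 1]

Row-insert each entry into an empty tableau.

After inserting 7: P = [[7]].
After inserting 3: P = [[3], [7]].
After inserting 4: P = [[3, 4], [7]].
After inserting 2: P = [[2, 4], [3], [7]].
After inserting 5: P = [[2, 4, 5], [3], [7]].
After inserting 6: P = [[2, 4, 5, 6], [3], [7]].
After inserting 1: P = [[1, 4, 5, 6], [2], [3], [7]].

The final insertion tableau P = [[1, 4, 5, 6], [2], [3], [7]] has shape [4, 1, 1, 1].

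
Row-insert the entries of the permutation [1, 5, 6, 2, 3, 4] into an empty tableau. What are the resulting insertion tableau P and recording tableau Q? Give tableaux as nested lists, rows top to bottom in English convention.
Insert each entry of the permutation into P by Schensted row insertion, recording in Q the position of each new cell.

Insert 1: appended to row 1. P = [[1]], Q = [[1]].
Insert 5: appended to row 1. P = [[1, 5]], Q = [[1, 2]].
Insert 6: appended to row 1. P = [[1, 5, 6]], Q = [[1, 2, 3]].
Insert 2: 2 bumps 5 from row 1; 5 starts row 2. P = [[1, 2, 6], [5]], Q = [[1, 2, 3], [4]].
Insert 3: 3 bumps 6 from row 1; 6 appends to row 2. P = [[1, 2, 3], [5, 6]], Q = [[1, 2, 3], [4, 5]].
Insert 4: appended to row 1. P = [[1, 2, 3, 4], [5, 6]], Q = [[1, 2, 3, 6], [4, 5]].

So P = [[1, 2, 3, 4], [5, 6]], Q = [[1, 2, 3, 6], [4, 5]].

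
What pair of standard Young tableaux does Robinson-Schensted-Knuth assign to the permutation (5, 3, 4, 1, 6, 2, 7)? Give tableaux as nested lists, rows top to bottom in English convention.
P = [[1, 2, 6, 7], [3, 4], [5]], Q = [[1, 3, 5, 7], [2, 6], [4]]

Insert each entry of the permutation into P by Schensted row insertion, recording in Q the position of each new cell.

Insert 5: appended to row 1. P = [[5]], Q = [[1]].
Insert 3: 3 bumps 5 from row 1; 5 starts row 2. P = [[3], [5]], Q = [[1], [2]].
Insert 4: appended to row 1. P = [[3, 4], [5]], Q = [[1, 3], [2]].
Insert 1: 1 bumps 3 from row 1; 3 bumps 5 from row 2; 5 starts row 3. P = [[1, 4], [3], [5]], Q = [[1, 3], [2], [4]].
Insert 6: appended to row 1. P = [[1, 4, 6], [3], [5]], Q = [[1, 3, 5], [2], [4]].
Insert 2: 2 bumps 4 from row 1; 4 appends to row 2. P = [[1, 2, 6], [3, 4], [5]], Q = [[1, 3, 5], [2, 6], [4]].
Insert 7: appended to row 1. P = [[1, 2, 6, 7], [3, 4], [5]], Q = [[1, 3, 5, 7], [2, 6], [4]].

So P = [[1, 2, 6, 7], [3, 4], [5]], Q = [[1, 3, 5, 7], [2, 6], [4]].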